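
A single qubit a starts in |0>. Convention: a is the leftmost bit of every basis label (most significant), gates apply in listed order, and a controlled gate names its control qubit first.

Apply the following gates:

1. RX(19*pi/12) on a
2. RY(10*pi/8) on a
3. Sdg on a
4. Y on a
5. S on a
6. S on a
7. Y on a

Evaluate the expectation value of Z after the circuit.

The expectation value of Z is 1/4 - sqrt(3)/4.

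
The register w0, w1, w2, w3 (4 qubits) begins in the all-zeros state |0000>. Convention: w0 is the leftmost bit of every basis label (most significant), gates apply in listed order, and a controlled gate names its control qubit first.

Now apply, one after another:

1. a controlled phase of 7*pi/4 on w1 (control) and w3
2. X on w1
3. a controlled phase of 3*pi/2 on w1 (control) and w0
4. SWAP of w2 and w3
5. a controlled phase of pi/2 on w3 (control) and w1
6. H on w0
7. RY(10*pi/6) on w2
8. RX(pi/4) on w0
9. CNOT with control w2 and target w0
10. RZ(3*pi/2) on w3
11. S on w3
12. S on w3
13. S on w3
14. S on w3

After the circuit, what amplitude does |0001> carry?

The amplitude on |0001> is 0. Key observation: the block from step 11 through step 14 cancels to the identity and can be dropped.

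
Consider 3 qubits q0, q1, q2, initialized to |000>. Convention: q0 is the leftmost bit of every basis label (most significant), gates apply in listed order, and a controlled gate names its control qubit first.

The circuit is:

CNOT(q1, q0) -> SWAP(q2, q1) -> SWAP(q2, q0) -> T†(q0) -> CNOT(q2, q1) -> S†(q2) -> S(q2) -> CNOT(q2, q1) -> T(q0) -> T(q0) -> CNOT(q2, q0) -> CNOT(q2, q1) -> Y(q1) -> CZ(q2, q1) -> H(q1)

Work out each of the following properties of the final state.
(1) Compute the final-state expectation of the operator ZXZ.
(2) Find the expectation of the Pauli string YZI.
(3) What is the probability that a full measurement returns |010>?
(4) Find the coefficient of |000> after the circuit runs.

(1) The observable ZXZ averages to -1.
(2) In the final state, YZI has expectation 0.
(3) A full measurement returns |010> with probability 1/2.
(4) The amplitude on |000> is sqrt(2)*I/2.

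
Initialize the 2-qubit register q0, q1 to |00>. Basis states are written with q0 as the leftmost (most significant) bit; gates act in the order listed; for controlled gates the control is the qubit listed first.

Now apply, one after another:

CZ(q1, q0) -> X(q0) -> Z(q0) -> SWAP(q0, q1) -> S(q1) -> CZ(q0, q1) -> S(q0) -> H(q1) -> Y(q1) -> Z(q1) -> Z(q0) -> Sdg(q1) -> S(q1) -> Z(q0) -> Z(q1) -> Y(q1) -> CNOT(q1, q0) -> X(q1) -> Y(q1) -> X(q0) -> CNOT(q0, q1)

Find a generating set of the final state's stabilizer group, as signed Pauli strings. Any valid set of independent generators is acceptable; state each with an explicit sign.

The final state is stabilized by the group generated by +XI, -IZ; other independent generating sets are equally valid. Key observation: steps 9-16 multiply out to the identity, so the circuit reduces to the remaining gates.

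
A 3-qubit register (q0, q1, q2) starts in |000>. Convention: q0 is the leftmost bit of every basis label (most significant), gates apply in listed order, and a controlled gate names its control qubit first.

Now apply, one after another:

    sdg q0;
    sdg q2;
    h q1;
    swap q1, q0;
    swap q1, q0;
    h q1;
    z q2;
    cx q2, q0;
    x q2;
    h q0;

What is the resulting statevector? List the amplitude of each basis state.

The final amplitudes are sqrt(2)/2 on |001>, sqrt(2)/2 on |101>, and 0 on every other basis state.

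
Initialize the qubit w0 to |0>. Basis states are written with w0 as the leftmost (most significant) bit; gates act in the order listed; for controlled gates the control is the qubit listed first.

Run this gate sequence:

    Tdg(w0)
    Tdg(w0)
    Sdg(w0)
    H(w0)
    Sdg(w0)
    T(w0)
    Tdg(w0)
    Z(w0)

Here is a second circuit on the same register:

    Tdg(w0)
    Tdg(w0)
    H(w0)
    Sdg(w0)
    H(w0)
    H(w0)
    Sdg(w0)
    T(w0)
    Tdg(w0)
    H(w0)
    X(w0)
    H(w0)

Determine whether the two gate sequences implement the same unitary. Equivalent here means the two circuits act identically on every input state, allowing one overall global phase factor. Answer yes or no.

No: there is an input state on which the two circuits produce genuinely different outputs (not merely differing by a phase).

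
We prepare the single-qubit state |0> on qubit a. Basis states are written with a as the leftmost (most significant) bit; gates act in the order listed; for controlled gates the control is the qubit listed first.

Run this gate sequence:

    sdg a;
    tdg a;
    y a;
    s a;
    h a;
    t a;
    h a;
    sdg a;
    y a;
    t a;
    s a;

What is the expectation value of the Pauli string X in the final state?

In the final state, X has expectation 1/2.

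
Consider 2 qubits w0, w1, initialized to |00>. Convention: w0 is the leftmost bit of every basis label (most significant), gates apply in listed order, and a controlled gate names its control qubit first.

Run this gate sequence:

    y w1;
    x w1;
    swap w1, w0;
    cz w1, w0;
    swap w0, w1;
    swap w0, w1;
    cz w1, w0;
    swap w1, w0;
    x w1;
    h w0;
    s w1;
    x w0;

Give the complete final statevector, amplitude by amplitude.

The resulting statevector has amplitude 0 on |00>, -sqrt(2)/2 on |01>, 0 on |10>, -sqrt(2)/2 on |11>.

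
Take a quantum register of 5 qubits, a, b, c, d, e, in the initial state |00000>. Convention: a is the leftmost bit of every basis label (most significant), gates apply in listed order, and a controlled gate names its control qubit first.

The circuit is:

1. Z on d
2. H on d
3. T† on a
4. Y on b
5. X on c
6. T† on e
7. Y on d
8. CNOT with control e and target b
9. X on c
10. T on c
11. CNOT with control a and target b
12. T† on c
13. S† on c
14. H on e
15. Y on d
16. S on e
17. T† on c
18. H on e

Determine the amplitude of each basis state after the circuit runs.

After the circuit, the state carries amplitude sqrt(2)*(-1 + I)/4 on |01000>, sqrt(2)*(1 + I)/4 on |01001>, sqrt(2)*(-1 + I)/4 on |01010>, sqrt(2)*(1 + I)/4 on |01011>, and 0 on every other basis state.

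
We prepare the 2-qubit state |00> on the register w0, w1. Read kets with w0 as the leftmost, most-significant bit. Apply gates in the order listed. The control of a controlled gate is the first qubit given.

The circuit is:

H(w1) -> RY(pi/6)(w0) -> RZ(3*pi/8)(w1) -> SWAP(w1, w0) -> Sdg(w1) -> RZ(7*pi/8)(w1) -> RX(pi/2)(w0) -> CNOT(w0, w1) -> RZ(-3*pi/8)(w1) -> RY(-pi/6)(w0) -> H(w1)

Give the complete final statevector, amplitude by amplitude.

The final amplitudes are -3*sqrt(2)*exp(7*I*pi/16)/16 + 3*sqrt(2)*exp(-7*I*pi/16)/16 - sqrt(2)*I*exp(-I*pi/16)/8 - sqrt(6)*I*exp(-I*pi/16)/16 + sqrt(6)*exp(-7*I*pi/16)/16 + sqrt(6)*I*exp(13*I*pi/16)/16 - sqrt(2)*I*exp(I*pi/16)/16 - sqrt(2)*I*exp(-13*I*pi/16)/16 - sqrt(2)*I*exp(13*I*pi/16)/8 + sqrt(6)*exp(7*I*pi/16)/16 on |00>, -sqrt(2)*I*exp(-I*pi/16)/8 - sqrt(6)*I*exp(-I*pi/16)/16 + sqrt(6)*exp(-7*I*pi/16)/16 + sqrt(6)*I*exp(13*I*pi/16)/16 - sqrt(2)*exp(7*I*pi/16)/16 + sqrt(2)*exp(-7*I*pi/16)/16 + sqrt(2)*I*exp(-13*I*pi/16)/16 + sqrt(2)*I*exp(I*pi/16)/16 - sqrt(2)*I*exp(13*I*pi/16)/8 + sqrt(6)*exp(7*I*pi/16)/16 on |01>, -sqrt(6)*exp(7*I*pi/16)/16 + sqrt(6)*exp(-7*I*pi/16)/16 - sqrt(6)*I*exp(I*pi/16)/16 + sqrt(2)*exp(-7*I*pi/16)/16 - sqrt(2)*I*exp(13*I*pi/16)/16 + sqrt(2)*exp(7*I*pi/16)/16 + sqrt(2)*I*exp(-I*pi/16)/16 - sqrt(6)*I*exp(-13*I*pi/16)/16 - sqrt(2)*I*exp(-13*I*pi/16)/8 + sqrt(2)*I*exp(I*pi/16)/8 on |10>, -3*sqrt(2)*exp(7*I*pi/16)/16 - sqrt(2)*I*exp(I*pi/16)/8 + sqrt(2)*I*exp(-13*I*pi/16)/8 + sqrt(6)*I*exp(-13*I*pi/16)/16 - sqrt(2)*I*exp(13*I*pi/16)/16 + sqrt(2)*I*exp(-I*pi/16)/16 - sqrt(6)*exp(-7*I*pi/16)/16 + sqrt(6)*I*exp(I*pi/16)/16 + sqrt(6)*exp(7*I*pi/16)/16 - 3*sqrt(2)*exp(-7*I*pi/16)/16 on |11>.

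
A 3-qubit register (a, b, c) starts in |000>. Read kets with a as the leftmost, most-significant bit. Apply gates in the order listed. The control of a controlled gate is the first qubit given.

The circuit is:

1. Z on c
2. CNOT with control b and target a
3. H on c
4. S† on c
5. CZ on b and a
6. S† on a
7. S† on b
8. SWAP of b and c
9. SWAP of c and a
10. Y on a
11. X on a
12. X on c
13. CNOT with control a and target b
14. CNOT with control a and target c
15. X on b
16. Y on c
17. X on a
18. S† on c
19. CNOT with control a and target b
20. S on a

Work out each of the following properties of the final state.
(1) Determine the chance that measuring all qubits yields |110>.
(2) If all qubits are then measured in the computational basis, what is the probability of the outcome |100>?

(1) The probability of measuring |110> is 1/2.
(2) A full measurement returns |100> with probability 1/2.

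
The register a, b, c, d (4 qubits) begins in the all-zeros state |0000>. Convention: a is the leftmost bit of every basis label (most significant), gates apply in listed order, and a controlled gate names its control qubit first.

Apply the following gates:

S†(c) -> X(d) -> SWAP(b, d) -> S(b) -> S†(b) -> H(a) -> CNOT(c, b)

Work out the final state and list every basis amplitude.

The resulting statevector has amplitude sqrt(2)/2 on |0100>, sqrt(2)/2 on |1100>, and 0 on every other basis state. Key observation: gates 4-5 undo each other exactly, leaving only the rest of the circuit to track.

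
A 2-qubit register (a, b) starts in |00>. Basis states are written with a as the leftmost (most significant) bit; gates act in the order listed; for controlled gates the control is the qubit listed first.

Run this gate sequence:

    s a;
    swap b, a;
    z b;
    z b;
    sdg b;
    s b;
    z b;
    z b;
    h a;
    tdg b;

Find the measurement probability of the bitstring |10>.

The probability of measuring |10> is 1/2. Key observation: the block from step 3 through step 8 cancels to the identity and can be dropped.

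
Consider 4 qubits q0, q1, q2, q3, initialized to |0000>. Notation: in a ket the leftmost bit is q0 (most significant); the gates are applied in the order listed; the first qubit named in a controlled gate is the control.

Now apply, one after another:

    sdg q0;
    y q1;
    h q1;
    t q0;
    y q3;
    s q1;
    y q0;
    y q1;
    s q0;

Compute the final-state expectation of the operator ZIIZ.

The observable ZIIZ averages to 1.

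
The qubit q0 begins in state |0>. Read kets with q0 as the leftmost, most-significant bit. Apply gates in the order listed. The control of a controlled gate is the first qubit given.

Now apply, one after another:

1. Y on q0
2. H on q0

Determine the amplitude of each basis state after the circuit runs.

After the circuit, the state carries amplitude sqrt(2)*I/2 on |0>, -sqrt(2)*I/2 on |1>.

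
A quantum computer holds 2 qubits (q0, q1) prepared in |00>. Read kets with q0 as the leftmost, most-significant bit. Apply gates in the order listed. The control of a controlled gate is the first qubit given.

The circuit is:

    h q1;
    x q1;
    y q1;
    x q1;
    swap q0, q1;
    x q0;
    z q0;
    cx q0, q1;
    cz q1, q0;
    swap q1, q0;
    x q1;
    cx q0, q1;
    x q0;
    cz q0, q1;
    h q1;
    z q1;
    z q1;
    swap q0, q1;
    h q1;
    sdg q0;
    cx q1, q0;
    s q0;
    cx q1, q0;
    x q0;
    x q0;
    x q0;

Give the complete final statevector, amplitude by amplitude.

After the circuit, the state carries amplitude -sqrt(2)*I/2 on |00>, 0 on |01>, sqrt(2)*I/2 on |10>, 0 on |11>. Key observation: the block from step 25 through step 26 cancels to the identity and can be dropped.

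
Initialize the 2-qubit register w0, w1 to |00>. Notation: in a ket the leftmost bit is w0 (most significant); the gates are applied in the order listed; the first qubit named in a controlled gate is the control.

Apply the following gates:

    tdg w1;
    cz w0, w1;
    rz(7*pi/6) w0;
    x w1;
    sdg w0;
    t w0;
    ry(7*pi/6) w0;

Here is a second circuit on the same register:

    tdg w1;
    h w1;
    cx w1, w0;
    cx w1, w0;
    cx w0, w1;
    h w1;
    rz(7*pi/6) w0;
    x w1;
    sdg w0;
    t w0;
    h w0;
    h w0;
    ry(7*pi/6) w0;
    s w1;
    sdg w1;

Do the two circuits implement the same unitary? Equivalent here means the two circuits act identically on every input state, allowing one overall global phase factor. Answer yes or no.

Yes — the two circuits implement the same unitary up to a global phase.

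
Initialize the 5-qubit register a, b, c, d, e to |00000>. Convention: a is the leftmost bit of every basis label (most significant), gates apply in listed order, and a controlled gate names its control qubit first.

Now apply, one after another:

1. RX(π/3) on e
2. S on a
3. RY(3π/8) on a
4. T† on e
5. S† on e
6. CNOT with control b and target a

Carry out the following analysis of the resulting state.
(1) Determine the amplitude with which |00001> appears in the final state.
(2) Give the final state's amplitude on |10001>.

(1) The final state's coefficient on |00001> equals exp(3*I*pi/4)*cos(3*pi/16)/2.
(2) The amplitude on |10001> is exp(3*I*pi/4)*sin(3*pi/16)/2.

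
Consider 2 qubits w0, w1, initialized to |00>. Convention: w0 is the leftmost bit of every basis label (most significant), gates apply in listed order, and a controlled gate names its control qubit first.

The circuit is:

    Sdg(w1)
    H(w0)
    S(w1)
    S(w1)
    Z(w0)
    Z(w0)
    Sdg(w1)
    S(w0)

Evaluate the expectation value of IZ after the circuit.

In the final state, IZ has expectation 1. Key observation: the block from step 4 through step 7 cancels to the identity and can be dropped.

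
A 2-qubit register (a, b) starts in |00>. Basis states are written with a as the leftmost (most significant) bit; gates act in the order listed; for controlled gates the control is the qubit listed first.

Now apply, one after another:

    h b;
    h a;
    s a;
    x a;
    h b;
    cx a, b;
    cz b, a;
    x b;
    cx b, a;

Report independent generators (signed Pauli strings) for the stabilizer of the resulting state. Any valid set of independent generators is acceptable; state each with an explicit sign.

The stabilizer group can be generated by -IY, -ZI, among other valid generating sets.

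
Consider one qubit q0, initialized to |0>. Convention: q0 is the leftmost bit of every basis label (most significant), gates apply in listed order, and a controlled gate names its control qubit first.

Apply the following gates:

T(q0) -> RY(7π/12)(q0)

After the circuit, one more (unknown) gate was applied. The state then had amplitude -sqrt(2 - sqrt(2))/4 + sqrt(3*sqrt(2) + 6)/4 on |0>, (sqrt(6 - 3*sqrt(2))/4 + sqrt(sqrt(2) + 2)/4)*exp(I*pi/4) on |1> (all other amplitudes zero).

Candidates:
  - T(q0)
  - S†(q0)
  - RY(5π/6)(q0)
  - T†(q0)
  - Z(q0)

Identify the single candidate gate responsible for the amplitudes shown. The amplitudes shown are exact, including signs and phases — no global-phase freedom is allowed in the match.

The unique candidate consistent with the amplitudes is T(q0).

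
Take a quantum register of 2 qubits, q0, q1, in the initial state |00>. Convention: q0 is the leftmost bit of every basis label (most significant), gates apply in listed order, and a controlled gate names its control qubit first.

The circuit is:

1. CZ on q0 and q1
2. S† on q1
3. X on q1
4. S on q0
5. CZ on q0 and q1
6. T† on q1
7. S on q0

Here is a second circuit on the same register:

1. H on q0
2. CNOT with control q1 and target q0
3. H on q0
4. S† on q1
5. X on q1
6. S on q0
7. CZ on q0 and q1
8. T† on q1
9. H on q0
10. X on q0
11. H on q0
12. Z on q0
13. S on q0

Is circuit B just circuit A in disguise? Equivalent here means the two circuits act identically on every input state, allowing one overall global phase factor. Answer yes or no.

Yes, they are equivalent — the unitaries differ by at most a global phase.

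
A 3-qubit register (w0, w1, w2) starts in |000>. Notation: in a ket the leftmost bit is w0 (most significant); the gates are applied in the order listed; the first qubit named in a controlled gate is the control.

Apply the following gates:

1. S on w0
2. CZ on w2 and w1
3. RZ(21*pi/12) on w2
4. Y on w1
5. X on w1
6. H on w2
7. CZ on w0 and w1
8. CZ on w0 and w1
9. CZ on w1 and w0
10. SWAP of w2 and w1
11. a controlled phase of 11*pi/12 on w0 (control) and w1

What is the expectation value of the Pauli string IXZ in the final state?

The expectation value of IXZ is 1.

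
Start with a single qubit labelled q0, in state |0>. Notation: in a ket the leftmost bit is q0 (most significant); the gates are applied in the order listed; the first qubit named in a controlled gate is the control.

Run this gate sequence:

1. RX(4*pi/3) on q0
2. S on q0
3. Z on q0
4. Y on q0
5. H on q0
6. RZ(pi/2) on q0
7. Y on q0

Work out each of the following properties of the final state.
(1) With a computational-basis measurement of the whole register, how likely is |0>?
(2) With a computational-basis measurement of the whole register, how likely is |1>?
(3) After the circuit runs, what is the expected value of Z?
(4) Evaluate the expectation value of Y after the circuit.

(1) A full measurement returns |0> with probability sqrt(3)/4 + 1/2.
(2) A full measurement returns |1> with probability 1/2 - sqrt(3)/4.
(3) The observable Z averages to sqrt(3)/2.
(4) The expectation value of Y is 1/2.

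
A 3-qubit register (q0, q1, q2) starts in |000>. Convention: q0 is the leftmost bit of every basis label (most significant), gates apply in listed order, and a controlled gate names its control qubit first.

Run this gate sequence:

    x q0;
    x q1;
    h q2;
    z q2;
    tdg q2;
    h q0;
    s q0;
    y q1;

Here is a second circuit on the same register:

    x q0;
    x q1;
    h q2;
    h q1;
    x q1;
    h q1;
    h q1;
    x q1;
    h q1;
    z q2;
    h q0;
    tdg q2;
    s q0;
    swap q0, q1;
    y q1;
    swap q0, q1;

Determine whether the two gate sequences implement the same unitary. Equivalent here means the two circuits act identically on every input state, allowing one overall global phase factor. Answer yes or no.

No, they are not equivalent — no single phase factor reconciles the two unitaries.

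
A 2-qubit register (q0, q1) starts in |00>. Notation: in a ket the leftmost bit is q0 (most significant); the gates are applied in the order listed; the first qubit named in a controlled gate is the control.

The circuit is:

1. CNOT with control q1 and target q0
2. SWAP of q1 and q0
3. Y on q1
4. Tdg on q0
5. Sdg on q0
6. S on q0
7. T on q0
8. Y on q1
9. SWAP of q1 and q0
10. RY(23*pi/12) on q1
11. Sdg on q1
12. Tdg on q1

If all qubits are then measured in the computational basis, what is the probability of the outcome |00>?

Outcome |00> occurs with probability sqrt(2)/8 + sqrt(6)/8 + 1/2. Key observation: gates 2-9 undo each other exactly, leaving only the rest of the circuit to track.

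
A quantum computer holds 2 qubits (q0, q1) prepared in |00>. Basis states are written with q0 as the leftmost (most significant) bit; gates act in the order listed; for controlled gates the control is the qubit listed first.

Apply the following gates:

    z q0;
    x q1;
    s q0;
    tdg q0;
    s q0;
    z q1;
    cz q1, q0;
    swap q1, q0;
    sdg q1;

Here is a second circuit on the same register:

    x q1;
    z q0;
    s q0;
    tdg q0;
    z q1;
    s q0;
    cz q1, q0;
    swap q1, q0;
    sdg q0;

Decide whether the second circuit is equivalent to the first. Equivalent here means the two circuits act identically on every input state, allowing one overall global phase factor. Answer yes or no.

No — the two circuits implement different unitaries, even allowing a global phase.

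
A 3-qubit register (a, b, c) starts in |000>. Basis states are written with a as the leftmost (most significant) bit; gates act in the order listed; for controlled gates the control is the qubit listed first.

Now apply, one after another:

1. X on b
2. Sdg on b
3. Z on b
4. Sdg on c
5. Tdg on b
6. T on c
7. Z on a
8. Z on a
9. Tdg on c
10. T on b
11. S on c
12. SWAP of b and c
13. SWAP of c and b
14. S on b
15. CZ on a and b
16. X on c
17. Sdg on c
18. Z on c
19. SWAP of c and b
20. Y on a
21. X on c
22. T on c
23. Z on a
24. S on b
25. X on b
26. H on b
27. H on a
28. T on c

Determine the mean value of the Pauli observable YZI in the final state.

The expectation value of YZI is 0. Key observation: the block from step 4 through step 11 cancels to the identity and can be dropped.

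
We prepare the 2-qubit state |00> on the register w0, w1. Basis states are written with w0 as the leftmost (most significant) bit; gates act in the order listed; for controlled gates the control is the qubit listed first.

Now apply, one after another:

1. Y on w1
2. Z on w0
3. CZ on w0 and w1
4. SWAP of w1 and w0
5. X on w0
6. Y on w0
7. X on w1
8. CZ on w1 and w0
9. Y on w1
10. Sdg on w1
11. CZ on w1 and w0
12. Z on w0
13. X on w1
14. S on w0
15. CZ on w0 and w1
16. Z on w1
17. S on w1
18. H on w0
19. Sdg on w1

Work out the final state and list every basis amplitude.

The resulting statevector has amplitude 0 on |00>, -sqrt(2)/2 on |01>, 0 on |10>, sqrt(2)/2 on |11>.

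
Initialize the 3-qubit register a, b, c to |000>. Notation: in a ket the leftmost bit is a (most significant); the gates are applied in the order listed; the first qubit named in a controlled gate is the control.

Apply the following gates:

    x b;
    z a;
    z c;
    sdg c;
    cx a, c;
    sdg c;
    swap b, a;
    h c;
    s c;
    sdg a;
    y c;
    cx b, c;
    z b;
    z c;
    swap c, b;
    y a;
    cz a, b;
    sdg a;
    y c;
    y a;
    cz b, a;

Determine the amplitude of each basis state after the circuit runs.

The resulting statevector has amplitude sqrt(2)/2 on |101>, sqrt(2)*I/2 on |111>, and 0 on every other basis state.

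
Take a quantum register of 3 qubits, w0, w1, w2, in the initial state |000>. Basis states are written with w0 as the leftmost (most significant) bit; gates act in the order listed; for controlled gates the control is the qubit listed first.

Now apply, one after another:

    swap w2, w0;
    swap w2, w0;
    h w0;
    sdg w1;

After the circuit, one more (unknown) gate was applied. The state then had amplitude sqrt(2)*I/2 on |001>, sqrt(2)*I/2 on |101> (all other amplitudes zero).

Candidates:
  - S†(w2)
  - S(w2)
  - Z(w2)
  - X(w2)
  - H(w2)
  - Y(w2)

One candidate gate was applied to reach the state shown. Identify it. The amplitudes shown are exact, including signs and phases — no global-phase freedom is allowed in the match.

The applied gate was Y(w2). Key observation: gates 1-2 undo each other exactly, leaving only the rest of the circuit to track.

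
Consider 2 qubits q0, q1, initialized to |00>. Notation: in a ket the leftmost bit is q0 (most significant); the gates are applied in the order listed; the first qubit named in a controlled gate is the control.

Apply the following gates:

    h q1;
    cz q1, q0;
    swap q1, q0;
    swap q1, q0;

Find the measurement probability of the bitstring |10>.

The probability of measuring |10> is 0. Key observation: the block from step 3 through step 4 cancels to the identity and can be dropped.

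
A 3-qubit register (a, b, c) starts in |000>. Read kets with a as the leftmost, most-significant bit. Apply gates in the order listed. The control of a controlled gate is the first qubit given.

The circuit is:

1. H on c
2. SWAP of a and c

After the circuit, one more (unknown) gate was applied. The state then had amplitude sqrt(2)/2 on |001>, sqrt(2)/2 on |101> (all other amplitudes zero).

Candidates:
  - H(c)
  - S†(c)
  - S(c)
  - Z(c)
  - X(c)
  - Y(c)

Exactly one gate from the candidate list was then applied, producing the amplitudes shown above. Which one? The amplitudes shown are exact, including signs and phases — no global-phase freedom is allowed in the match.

The unique candidate consistent with the amplitudes is X(c).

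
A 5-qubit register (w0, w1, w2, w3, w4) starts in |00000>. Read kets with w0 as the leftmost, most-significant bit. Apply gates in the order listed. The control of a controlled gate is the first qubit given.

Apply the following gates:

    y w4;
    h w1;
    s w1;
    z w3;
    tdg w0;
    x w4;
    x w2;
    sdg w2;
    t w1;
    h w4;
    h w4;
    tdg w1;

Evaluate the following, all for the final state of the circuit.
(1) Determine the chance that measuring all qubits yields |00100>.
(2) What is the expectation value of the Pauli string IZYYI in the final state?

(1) Outcome |00100> occurs with probability 1/2. Key observation: the block from step 9 through step 12 cancels to the identity and can be dropped.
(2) In the final state, IZYYI has expectation 0.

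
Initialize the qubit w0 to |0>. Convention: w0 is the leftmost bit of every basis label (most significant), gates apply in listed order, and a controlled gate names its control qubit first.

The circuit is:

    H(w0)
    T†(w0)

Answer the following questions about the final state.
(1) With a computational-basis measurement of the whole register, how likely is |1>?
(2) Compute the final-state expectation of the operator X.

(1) A full measurement returns |1> with probability 1/2.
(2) The observable X averages to sqrt(2)/2.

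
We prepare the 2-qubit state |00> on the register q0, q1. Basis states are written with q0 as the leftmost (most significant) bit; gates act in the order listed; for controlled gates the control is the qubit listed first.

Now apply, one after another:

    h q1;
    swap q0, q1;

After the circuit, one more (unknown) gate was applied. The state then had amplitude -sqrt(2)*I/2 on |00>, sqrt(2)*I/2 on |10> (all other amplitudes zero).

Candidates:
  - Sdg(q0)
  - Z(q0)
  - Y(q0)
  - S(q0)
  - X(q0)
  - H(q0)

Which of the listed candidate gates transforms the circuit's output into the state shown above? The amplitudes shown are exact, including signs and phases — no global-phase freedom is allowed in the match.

It was Y(q0) that produced the state shown.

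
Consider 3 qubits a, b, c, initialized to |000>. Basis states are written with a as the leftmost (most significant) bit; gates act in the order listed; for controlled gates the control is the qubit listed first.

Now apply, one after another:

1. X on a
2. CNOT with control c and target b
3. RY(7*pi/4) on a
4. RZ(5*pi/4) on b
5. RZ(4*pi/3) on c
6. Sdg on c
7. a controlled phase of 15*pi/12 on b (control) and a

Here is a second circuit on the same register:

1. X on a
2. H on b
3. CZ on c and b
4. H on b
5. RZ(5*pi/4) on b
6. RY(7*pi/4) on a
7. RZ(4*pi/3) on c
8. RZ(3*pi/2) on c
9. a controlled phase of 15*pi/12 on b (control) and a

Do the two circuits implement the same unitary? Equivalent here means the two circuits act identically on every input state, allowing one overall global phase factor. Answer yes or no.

Yes, they are equivalent — the unitaries differ by at most a global phase.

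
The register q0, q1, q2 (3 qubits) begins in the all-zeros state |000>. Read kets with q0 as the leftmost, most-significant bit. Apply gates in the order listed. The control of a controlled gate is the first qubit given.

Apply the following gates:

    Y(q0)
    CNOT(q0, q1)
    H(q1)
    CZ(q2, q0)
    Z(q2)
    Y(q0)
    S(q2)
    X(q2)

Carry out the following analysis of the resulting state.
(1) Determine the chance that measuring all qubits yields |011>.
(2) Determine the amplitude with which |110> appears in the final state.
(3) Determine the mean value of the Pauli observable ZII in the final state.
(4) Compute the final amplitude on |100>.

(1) A full measurement returns |011> with probability 1/2.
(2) The final state's coefficient on |110> equals 0.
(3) The observable ZII averages to 1.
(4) The amplitude on |100> is 0.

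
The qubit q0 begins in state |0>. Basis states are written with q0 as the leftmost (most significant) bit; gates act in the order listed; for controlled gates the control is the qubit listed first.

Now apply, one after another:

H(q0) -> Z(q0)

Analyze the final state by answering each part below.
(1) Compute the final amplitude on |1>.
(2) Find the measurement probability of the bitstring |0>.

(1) The final state's coefficient on |1> equals -sqrt(2)/2.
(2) Outcome |0> occurs with probability 1/2.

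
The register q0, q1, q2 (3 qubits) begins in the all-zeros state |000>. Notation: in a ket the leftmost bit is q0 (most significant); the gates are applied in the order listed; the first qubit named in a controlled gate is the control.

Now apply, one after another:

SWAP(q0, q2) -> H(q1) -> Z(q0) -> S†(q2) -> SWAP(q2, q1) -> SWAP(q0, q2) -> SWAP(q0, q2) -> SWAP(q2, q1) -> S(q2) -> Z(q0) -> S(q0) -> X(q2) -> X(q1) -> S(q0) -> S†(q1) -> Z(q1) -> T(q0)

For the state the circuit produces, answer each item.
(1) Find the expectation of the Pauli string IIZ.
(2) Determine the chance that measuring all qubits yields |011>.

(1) In the final state, IIZ has expectation -1. Key observation: the block from step 3 through step 10 cancels to the identity and can be dropped.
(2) A full measurement returns |011> with probability 1/2.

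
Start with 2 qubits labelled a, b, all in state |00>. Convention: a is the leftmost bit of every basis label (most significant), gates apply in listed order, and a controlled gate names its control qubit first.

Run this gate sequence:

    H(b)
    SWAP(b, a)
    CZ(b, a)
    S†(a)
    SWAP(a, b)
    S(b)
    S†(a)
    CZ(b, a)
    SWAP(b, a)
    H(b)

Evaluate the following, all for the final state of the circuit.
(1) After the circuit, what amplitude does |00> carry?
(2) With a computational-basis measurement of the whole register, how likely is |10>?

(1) The amplitude on |00> is 1/2.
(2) A full measurement returns |10> with probability 1/4.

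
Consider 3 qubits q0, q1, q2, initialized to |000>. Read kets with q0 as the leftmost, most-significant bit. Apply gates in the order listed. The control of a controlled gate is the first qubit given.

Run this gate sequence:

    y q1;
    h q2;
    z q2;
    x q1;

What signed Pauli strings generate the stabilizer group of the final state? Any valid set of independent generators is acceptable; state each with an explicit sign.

The stabilizer group can be generated by -IIX, +ZII, +IZI, among other valid generating sets.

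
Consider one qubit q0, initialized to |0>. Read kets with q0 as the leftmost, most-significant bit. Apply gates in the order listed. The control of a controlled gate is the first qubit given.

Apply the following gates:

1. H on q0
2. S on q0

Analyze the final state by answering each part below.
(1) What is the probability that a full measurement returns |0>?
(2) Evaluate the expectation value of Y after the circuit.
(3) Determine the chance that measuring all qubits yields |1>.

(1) A full measurement returns |0> with probability 1/2.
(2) The observable Y averages to 1.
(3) A full measurement returns |1> with probability 1/2.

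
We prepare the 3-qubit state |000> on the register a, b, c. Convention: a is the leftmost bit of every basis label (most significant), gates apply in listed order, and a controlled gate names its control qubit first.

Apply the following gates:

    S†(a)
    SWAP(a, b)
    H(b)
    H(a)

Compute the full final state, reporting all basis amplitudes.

The resulting statevector has amplitude 1/2 on |000>, 0 on |001>, 1/2 on |010>, 0 on |011>, 1/2 on |100>, 0 on |101>, 1/2 on |110>, 0 on |111>.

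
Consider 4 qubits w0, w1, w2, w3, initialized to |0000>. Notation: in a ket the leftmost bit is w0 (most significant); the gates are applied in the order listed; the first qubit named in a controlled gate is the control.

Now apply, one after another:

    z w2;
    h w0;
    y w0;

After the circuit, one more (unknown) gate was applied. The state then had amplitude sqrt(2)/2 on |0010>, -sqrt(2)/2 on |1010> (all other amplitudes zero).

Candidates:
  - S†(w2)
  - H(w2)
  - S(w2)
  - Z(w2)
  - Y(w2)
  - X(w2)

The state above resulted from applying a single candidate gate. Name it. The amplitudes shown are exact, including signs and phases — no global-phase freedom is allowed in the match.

It was Y(w2) that produced the state shown.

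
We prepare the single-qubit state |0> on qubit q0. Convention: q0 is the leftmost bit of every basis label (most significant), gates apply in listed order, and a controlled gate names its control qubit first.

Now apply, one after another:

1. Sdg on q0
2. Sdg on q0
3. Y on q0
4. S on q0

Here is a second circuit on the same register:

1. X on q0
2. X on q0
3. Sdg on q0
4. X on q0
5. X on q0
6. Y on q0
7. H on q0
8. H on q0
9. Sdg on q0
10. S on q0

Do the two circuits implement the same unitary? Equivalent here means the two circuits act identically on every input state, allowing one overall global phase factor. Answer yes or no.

No, they are not equivalent — no single phase factor reconciles the two unitaries.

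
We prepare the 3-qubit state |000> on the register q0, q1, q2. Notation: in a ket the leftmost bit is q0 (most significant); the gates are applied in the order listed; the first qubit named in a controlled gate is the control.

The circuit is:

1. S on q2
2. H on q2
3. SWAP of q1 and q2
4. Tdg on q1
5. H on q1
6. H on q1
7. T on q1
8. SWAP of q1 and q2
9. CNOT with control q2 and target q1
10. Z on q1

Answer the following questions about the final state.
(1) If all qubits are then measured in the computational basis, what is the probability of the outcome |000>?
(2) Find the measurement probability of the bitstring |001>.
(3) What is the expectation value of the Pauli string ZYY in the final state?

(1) A full measurement returns |000> with probability 1/2. Key observation: gates 3-8 undo each other exactly, leaving only the rest of the circuit to track.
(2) Outcome |001> occurs with probability 0.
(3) The observable ZYY averages to 1.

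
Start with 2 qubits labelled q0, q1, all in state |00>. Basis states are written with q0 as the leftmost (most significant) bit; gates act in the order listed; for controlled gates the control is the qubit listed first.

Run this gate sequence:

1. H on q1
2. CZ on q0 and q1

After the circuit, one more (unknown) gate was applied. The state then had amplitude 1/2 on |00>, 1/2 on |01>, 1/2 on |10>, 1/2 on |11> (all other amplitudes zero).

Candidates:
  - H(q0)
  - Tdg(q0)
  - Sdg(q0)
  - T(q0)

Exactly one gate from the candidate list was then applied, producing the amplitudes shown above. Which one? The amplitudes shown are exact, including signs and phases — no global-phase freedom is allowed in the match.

The unique candidate consistent with the amplitudes is H(q0).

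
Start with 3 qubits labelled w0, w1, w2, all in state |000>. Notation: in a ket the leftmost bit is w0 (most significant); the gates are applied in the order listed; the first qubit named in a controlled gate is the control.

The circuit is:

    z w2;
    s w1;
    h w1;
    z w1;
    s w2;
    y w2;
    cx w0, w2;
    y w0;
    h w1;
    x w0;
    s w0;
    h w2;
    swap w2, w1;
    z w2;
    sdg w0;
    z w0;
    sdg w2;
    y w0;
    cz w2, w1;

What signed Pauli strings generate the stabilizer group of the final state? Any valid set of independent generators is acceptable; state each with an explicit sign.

The stabilizer group can be generated by +IXI, -ZII, -IIZ, among other valid generating sets.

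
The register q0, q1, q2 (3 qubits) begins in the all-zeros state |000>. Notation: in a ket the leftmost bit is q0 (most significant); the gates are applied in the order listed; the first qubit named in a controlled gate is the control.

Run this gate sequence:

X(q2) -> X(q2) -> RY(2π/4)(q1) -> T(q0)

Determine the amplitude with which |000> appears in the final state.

The amplitude on |000> is sqrt(2)/2. Key observation: steps 1-2 multiply out to the identity, so the circuit reduces to the remaining gates.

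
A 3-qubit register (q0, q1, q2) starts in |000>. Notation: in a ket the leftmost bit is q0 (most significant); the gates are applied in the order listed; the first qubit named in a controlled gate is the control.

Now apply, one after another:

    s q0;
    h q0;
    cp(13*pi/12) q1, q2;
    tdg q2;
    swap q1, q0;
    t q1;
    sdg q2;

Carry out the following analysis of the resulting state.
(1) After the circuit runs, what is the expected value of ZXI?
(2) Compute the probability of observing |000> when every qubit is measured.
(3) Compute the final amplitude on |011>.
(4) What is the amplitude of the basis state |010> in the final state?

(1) The expectation value of ZXI is sqrt(2)/2.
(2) A full measurement returns |000> with probability 1/2.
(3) The final state's coefficient on |011> equals 0.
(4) The final state's coefficient on |010> equals sqrt(2)*exp(I*pi/4)/2.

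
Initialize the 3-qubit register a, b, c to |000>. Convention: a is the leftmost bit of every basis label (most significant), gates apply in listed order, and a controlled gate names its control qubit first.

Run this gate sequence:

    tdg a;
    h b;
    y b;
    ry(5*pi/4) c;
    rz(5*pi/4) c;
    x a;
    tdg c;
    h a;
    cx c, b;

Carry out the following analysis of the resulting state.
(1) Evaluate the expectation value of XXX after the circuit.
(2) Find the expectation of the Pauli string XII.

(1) In the final state, XXX has expectation -sqrt(2)/2.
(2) The observable XII averages to -1.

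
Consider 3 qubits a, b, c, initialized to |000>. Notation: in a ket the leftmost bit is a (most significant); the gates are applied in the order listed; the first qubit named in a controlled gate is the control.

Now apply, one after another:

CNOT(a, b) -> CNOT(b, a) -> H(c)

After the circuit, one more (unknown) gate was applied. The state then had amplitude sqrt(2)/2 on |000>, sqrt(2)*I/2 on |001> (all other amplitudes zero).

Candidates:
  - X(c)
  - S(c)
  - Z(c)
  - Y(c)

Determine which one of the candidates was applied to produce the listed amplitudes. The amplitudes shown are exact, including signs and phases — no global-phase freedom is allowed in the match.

It was S(c) that produced the state shown.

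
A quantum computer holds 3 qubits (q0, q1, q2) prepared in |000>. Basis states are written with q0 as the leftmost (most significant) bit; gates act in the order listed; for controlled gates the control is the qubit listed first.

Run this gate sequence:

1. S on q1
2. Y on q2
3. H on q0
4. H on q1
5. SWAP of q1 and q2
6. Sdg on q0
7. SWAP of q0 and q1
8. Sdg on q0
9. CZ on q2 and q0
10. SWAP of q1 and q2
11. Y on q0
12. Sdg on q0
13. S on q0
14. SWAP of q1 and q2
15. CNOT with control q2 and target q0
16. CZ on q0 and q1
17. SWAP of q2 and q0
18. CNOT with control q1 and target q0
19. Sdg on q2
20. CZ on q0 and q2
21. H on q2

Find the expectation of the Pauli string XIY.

In the final state, XIY has expectation 1.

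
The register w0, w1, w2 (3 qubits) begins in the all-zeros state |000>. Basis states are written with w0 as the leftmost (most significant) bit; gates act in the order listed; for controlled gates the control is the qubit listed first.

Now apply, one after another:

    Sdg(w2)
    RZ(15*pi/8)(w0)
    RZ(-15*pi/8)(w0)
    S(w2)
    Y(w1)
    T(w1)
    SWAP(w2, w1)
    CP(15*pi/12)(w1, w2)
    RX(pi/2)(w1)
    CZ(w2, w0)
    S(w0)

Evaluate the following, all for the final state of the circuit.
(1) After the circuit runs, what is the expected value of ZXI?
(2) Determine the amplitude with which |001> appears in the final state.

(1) The expectation value of ZXI is 0. Key observation: the block from step 1 through step 4 cancels to the identity and can be dropped.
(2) The amplitude on |001> is sqrt(2)*exp(3*I*pi/4)/2.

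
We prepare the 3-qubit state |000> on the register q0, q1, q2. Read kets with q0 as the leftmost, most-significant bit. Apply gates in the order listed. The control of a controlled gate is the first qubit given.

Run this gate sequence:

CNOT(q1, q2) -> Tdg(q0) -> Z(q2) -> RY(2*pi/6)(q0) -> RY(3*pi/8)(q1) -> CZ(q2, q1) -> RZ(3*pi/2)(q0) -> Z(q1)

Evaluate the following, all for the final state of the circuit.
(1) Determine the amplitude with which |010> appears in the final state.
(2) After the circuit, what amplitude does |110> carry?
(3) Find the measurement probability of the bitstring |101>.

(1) |010> carries amplitude sqrt(3)*exp(I*pi/4)*sin(3*pi/16)/2 in the final state.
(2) |110> carries amplitude -exp(3*I*pi/4)*sin(3*pi/16)/2 in the final state.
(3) A full measurement returns |101> with probability 0.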